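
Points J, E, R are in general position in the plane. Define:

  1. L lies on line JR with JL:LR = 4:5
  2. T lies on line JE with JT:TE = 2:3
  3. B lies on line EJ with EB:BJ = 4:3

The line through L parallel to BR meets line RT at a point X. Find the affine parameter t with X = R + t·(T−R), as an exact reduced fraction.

Choose coordinates J = (0, 0), E = (1, 0), R = (0, 1).
1. L lies on line JR with JL:LR = 4:5 ⇒ L = (0, 4/9)
2. T lies on line JE with JT:TE = 2:3 ⇒ T = (2/5, 0)
3. B lies on line EJ with EB:BJ = 4:3 ⇒ B = (3/7, 0)
through L parallel to BR: direction (-3/7, 1); meets RT at X = (10/3, -22/3)
X = R + t·(T−R) with t = 25/3

t = 25/3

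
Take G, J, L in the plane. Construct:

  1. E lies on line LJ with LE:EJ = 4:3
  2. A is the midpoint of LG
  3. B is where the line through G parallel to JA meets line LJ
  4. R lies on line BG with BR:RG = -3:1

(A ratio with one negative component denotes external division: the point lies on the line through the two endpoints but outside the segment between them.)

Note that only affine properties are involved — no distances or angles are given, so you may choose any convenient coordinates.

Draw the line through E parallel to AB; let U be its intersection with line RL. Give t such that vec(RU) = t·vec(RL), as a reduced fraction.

t = 31/35

Choose coordinates G = (0, 0), J = (1, 0), L = (0, 1).
1. E lies on line LJ with LE:EJ = 4:3 ⇒ E = (4/7, 3/7)
2. A is the midpoint of LG ⇒ A = (0, 1/2)
3. B is where the line through G parallel to JA meets line LJ ⇒ B = (2, -1)
4. R lies on line BG with BR:RG = -3:1 ⇒ R = (-1, 1/2)
through E parallel to AB: direction (2, -3/2); meets RL at U = (-4/35, 33/35)
U = R + t·(L−R) with t = 31/35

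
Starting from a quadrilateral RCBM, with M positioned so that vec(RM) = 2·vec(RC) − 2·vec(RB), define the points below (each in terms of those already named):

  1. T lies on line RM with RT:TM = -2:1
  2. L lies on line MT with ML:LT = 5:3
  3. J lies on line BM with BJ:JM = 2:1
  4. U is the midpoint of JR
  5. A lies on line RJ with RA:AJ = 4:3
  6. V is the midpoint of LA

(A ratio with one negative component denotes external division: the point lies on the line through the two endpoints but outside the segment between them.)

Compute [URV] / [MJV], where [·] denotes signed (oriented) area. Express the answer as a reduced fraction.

Assign R = (0, 0), C = (1, 0), B = (0, 1), M = (2, -2) — the answer is frame-independent, so this choice is without loss of generality.
1. T lies on line RM with RT:TM = -2:1 ⇒ T = (4, -4)
2. L lies on line MT with ML:LT = 5:3 ⇒ L = (13/4, -13/4)
3. J lies on line BM with BJ:JM = 2:1 ⇒ J = (4/3, -1)
4. U is the midpoint of JR ⇒ U = (2/3, -1/2)
5. A lies on line RJ with RA:AJ = 4:3 ⇒ A = (16/21, -4/7)
6. V is the midpoint of LA ⇒ V = (337/168, -107/56)
2·[URV] = 13/48, 2·[MJV] = -11/168
[URV]:[MJV] = 13/48:-11/168 = -91/22

[URV]:[MJV] = -91/22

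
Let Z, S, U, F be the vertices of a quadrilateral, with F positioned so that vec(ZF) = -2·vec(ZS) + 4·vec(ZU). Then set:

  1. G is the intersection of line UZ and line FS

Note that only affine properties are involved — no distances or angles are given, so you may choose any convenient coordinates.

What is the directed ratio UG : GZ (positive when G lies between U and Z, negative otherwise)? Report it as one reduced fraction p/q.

UG:GZ = -1/4

Set Z = (0, 0), S = (1, 0), U = (0, 1), F = (-2, 4); any affine frame gives the same invariant.
1. G is the intersection of line UZ and line FS ⇒ G = (0, 4/3)
G = U + t·(Z−U) with t = -1/3, so UG:GZ = t:(1−t) = -1/3:4/3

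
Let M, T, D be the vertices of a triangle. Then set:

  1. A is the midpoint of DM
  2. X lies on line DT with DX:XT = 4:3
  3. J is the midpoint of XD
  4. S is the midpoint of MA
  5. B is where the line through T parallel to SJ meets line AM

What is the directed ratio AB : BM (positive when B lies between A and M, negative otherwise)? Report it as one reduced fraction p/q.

Work in coordinates with M = (0, 0), T = (1, 0), D = (0, 1).
1. A is the midpoint of DM ⇒ A = (0, 1/2)
2. X lies on line DT with DX:XT = 4:3 ⇒ X = (4/7, 3/7)
3. J is the midpoint of XD ⇒ J = (2/7, 5/7)
4. S is the midpoint of MA ⇒ S = (0, 1/4)
5. B is where the line through T parallel to SJ meets line AM ⇒ B = (0, -13/8)
B = A + t·(M−A) with t = 17/4, so AB:BM = t:(1−t) = 17/4:-13/4

AB:BM = -17/13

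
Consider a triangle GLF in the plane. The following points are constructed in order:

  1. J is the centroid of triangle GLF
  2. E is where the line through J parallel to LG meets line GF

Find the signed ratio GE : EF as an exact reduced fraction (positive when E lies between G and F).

GE:EF = 1/2

Choose coordinates G = (0, 0), L = (1, 0), F = (0, 1).
1. J is the centroid of triangle GLF ⇒ J = (1/3, 1/3)
2. E is where the line through J parallel to LG meets line GF ⇒ E = (0, 1/3)
E = G + t·(F−G) with t = 1/3, so GE:EF = t:(1−t) = 1/3:2/3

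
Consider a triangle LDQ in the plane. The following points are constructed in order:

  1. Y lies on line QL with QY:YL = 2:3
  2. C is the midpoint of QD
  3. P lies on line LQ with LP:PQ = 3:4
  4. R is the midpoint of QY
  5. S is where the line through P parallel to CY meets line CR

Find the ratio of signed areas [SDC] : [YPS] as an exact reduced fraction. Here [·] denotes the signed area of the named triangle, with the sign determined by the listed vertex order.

[SDC]:[YPS] = -7/13

Set L = (0, 0), D = (1, 0), Q = (0, 1); any affine frame gives the same invariant.
1. Y lies on line QL with QY:YL = 2:3 ⇒ Y = (0, 3/5)
2. C is the midpoint of QD ⇒ C = (1/2, 1/2)
3. P lies on line LQ with LP:PQ = 3:4 ⇒ P = (0, 3/7)
4. R is the midpoint of QY ⇒ R = (0, 4/5)
5. S is where the line through P parallel to CY meets line CR ⇒ S = (13/14, 17/70)
2·[SDC] = -3/35, 2·[YPS] = 39/245
[SDC]:[YPS] = -3/35:39/245 = -7/13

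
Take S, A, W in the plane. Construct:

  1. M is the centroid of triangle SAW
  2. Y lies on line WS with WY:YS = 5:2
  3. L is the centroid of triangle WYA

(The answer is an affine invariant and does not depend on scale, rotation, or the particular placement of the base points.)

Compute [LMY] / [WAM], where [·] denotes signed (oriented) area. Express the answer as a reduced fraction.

Assign S = (0, 0), A = (1, 0), W = (0, 1) — the answer is frame-independent, so this choice is without loss of generality.
1. M is the centroid of triangle SAW ⇒ M = (1/3, 1/3)
2. Y lies on line WS with WY:YS = 5:2 ⇒ Y = (0, 2/7)
3. L is the centroid of triangle WYA ⇒ L = (1/3, 3/7)
2·[LMY] = -2/63, 2·[WAM] = -1/3
[LMY]:[WAM] = -2/63:-1/3 = 2/21

[LMY]:[WAM] = 2/21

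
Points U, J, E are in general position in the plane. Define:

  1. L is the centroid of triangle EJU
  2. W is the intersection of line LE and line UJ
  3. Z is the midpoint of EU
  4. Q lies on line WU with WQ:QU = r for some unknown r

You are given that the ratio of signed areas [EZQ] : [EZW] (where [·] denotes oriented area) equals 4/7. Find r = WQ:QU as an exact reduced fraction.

r = 3/4

Choose coordinates U = (0, 0), J = (1, 0), E = (0, 1).
1. L is the centroid of triangle EJU ⇒ L = (1/3, 1/3)
2. W is the intersection of line LE and line UJ ⇒ W = (1/2, 0)
3. Z is the midpoint of EU ⇒ Z = (0, 1/2)
4. With WQ:QU = r, write λ = r/(r+1) so Q = W + λ·(U−W); Q is affine-linear in λ
Every point depending on Q is an affine combination of Q and λ-independent points, so each such coordinate is linear in λ; the λ² term in each signed area is a multiple of (U−W)×(U−W) = 0, so 2·[EZQ] and 2·[EZW] are each linear in λ. Evaluating at λ=0 and λ=1:
  2·[EZQ] = -1/4·λ + 1/4,   2·[EZW] = 1/4
So [EZQ]:[EZW] = (-1/4·λ + 1/4) / (1/4). Setting this equal to 4/7:
  -1/4·λ + 1/4 = 4/7·(1/4)  ⇒  λ = 3/7
Then r = λ/(1−λ) = (3/7)/(4/7) = 3/4. Check: with r = 3/4, Q = (2/7, 0) and [EZQ]:[EZW] = 4/7 as required.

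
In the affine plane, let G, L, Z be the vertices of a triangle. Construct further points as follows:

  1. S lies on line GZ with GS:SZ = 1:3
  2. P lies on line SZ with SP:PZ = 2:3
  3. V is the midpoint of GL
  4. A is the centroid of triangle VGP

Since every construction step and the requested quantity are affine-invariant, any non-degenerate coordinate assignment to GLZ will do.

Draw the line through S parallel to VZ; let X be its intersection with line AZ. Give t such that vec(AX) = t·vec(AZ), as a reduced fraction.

Set G = (0, 0), L = (1, 0), Z = (0, 1); any affine frame gives the same invariant.
1. S lies on line GZ with GS:SZ = 1:3 ⇒ S = (0, 1/4)
2. P lies on line SZ with SP:PZ = 2:3 ⇒ P = (0, 11/20)
3. V is the midpoint of GL ⇒ V = (1/2, 0)
4. A is the centroid of triangle VGP ⇒ A = (1/6, 11/60)
through S parallel to VZ: direction (-1/2, 1); meets AZ at X = (15/58, -31/116)
X = A + t·(Z−A) with t = -16/29

t = -16/29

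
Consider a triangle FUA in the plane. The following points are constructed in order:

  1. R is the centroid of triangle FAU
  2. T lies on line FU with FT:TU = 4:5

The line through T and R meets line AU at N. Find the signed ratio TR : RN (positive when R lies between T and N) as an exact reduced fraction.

TR:RN = 2/3

Set F = (0, 0), U = (1, 0), A = (0, 1); any affine frame gives the same invariant.
1. R is the centroid of triangle FAU ⇒ R = (1/3, 1/3)
2. T lies on line FU with FT:TU = 4:5 ⇒ T = (4/9, 0)
line TR meets AU at N = (1/6, 5/6)
R = T + t·(N−T) with t = 2/5, so TR:RN = 2/5:3/5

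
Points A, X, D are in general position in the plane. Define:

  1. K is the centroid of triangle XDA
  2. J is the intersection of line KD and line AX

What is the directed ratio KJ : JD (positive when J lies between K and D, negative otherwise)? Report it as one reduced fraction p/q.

KJ:JD = -1/3

Work in coordinates with A = (0, 0), X = (1, 0), D = (0, 1).
1. K is the centroid of triangle XDA ⇒ K = (1/3, 1/3)
2. J is the intersection of line KD and line AX ⇒ J = (1/2, 0)
J = K + t·(D−K) with t = -1/2, so KJ:JD = t:(1−t) = -1/2:3/2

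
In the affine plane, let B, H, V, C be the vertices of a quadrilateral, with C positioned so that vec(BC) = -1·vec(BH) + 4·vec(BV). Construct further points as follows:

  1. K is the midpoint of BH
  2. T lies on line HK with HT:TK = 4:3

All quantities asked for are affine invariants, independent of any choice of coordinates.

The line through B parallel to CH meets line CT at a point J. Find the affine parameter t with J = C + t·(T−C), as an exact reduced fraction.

t = 7/2

Work in coordinates with B = (0, 0), H = (1, 0), V = (0, 1), C = (-1, 4).
1. K is the midpoint of BH ⇒ K = (1/2, 0)
2. T lies on line HK with HT:TK = 4:3 ⇒ T = (5/7, 0)
through B parallel to CH: direction (2, -4); meets CT at J = (5, -10)
J = C + t·(T−C) with t = 7/2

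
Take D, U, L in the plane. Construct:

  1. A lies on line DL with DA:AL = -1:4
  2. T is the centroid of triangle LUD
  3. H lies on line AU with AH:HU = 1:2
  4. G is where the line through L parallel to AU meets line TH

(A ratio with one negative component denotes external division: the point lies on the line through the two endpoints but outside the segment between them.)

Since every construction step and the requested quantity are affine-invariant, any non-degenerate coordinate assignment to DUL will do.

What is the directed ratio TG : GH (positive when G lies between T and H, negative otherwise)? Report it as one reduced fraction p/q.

Assign D = (0, 0), U = (1, 0), L = (0, 1) — the answer is frame-independent, so this choice is without loss of generality.
1. A lies on line DL with DA:AL = -1:4 ⇒ A = (0, -1/3)
2. T is the centroid of triangle LUD ⇒ T = (1/3, 1/3)
3. H lies on line AU with AH:HU = 1:2 ⇒ H = (1/3, -2/9)
4. G is where the line through L parallel to AU meets line TH ⇒ G = (1/3, 10/9)
G = T + t·(H−T) with t = -7/5, so TG:GH = t:(1−t) = -7/5:12/5

TG:GH = -7/12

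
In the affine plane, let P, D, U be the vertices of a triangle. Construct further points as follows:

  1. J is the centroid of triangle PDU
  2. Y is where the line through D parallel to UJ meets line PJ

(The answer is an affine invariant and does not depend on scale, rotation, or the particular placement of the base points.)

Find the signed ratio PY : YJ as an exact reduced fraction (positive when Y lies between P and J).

Assign P = (0, 0), D = (1, 0), U = (0, 1) — the answer is frame-independent, so this choice is without loss of generality.
1. J is the centroid of triangle PDU ⇒ J = (1/3, 1/3)
2. Y is where the line through D parallel to UJ meets line PJ ⇒ Y = (2/3, 2/3)
Y = P + t·(J−P) with t = 2, so PY:YJ = t:(1−t) = 2:-1

PY:YJ = -2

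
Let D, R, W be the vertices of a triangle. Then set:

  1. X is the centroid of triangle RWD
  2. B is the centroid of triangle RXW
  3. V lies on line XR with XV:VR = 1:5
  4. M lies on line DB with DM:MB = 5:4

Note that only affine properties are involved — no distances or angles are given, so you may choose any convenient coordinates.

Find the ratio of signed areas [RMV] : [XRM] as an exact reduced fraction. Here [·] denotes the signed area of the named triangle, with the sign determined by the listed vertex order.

Set D = (0, 0), R = (1, 0), W = (0, 1); any affine frame gives the same invariant.
1. X is the centroid of triangle RWD ⇒ X = (1/3, 1/3)
2. B is the centroid of triangle RXW ⇒ B = (4/9, 4/9)
3. V lies on line XR with XV:VR = 1:5 ⇒ V = (4/9, 5/18)
4. M lies on line DB with DM:MB = 5:4 ⇒ M = (20/81, 20/81)
2·[RMV] = -35/486, 2·[XRM] = -7/81
[RMV]:[XRM] = -35/486:-7/81 = 5/6

[RMV]:[XRM] = 5/6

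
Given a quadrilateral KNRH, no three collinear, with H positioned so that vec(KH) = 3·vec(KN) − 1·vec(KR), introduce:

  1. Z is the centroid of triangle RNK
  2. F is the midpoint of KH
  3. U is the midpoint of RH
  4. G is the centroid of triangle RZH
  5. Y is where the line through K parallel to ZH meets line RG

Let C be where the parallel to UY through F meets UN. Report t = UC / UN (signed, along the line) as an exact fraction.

t = 11/10

Work in coordinates with K = (0, 0), N = (1, 0), R = (0, 1), H = (3, -1).
1. Z is the centroid of triangle RNK ⇒ Z = (1/3, 1/3)
2. F is the midpoint of KH ⇒ F = (3/2, -1/2)
3. U is the midpoint of RH ⇒ U = (3/2, 0)
4. G is the centroid of triangle RZH ⇒ G = (10/9, 1/9)
5. Y is where the line through K parallel to ZH meets line RG ⇒ Y = (10/3, -5/3)
through F parallel to UY: direction (11/6, -5/3); meets UN at C = (19/20, 0)
C = U + t·(N−U) with t = 11/10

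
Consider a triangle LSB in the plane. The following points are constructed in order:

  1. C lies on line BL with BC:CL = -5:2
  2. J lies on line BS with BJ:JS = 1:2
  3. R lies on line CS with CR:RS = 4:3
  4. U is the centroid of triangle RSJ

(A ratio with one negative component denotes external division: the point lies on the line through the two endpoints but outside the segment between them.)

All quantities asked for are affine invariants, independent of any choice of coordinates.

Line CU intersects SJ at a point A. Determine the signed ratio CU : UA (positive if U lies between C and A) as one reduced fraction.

CU:UA = 6

Work in coordinates with L = (0, 0), S = (1, 0), B = (0, 1).
1. C lies on line BL with BC:CL = -5:2 ⇒ C = (0, -2/3)
2. J lies on line BS with BJ:JS = 1:2 ⇒ J = (1/3, 2/3)
3. R lies on line CS with CR:RS = 4:3 ⇒ R = (4/7, -2/7)
4. U is the centroid of triangle RSJ ⇒ U = (40/63, 8/63)
line CU meets SJ at A = (20/27, 7/27)
U = C + t·(A−C) with t = 6/7, so CU:UA = 6/7:1/7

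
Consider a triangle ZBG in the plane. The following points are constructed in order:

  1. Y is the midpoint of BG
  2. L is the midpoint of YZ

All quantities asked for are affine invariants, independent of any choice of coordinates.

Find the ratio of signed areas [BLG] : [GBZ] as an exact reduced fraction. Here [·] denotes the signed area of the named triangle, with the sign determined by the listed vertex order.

Set Z = (0, 0), B = (1, 0), G = (0, 1); any affine frame gives the same invariant.
1. Y is the midpoint of BG ⇒ Y = (1/2, 1/2)
2. L is the midpoint of YZ ⇒ L = (1/4, 1/4)
2·[BLG] = -1/2, 2·[GBZ] = -1
[BLG]:[GBZ] = -1/2:-1 = 1/2

[BLG]:[GBZ] = 1/2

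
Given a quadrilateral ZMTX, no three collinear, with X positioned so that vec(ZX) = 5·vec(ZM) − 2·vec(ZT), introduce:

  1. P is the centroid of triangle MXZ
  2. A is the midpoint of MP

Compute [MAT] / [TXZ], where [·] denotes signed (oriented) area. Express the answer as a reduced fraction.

Assign Z = (0, 0), M = (1, 0), T = (0, 1), X = (5, -2) — the answer is frame-independent, so this choice is without loss of generality.
1. P is the centroid of triangle MXZ ⇒ P = (2, -2/3)
2. A is the midpoint of MP ⇒ A = (3/2, -1/3)
2·[MAT] = 1/6, 2·[TXZ] = -5
[MAT]:[TXZ] = 1/6:-5 = -1/30

[MAT]:[TXZ] = -1/30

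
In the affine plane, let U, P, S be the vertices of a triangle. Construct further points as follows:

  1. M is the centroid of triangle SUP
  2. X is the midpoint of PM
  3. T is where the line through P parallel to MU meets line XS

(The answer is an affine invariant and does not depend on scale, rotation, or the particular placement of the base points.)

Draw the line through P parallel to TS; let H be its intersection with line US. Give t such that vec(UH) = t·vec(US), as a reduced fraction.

t = 5/4

Set U = (0, 0), P = (1, 0), S = (0, 1); any affine frame gives the same invariant.
1. M is the centroid of triangle SUP ⇒ M = (1/3, 1/3)
2. X is the midpoint of PM ⇒ X = (2/3, 1/6)
3. T is where the line through P parallel to MU meets line XS ⇒ T = (8/9, -1/9)
through P parallel to TS: direction (-8/9, 10/9); meets US at H = (0, 5/4)
H = U + t·(S−U) with t = 5/4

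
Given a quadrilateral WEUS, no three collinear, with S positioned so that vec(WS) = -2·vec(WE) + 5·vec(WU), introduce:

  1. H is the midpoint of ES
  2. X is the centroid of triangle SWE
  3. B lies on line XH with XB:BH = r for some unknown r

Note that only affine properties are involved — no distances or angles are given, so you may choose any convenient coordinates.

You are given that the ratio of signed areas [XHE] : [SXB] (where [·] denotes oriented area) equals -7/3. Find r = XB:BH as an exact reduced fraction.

r = 3/4

Assign W = (0, 0), E = (1, 0), U = (0, 1), S = (-2, 5) — the answer is frame-independent, so this choice is without loss of generality.
1. H is the midpoint of ES ⇒ H = (-1/2, 5/2)
2. X is the centroid of triangle SWE ⇒ X = (-1/3, 5/3)
3. With XB:BH = r, write λ = r/(r+1) so B = X + λ·(H−X); B is affine-linear in λ
Every point depending on B is an affine combination of B and λ-independent points, so each such coordinate is linear in λ; the λ² term in each signed area is a multiple of (H−X)×(H−X) = 0, so 2·[XHE] and 2·[SXB] are each linear in λ. Evaluating at λ=0 and λ=1:
  2·[XHE] = -5/6,   2·[SXB] = 5/6·λ
So [XHE]:[SXB] = (-5/6) / (5/6·λ). Setting this equal to -7/3:
  -5/6 = -7/3·(5/6·λ)  ⇒  λ = 3/7
Then r = λ/(1−λ) = (3/7)/(4/7) = 3/4. Check: with r = 3/4, B = (-17/42, 85/42) and [XHE]:[SXB] = -7/3 as required.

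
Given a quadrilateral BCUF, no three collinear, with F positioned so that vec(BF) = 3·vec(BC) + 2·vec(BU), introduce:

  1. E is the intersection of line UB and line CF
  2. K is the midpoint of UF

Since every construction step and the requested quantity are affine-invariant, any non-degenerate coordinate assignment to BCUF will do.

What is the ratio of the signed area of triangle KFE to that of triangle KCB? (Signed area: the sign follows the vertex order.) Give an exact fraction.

Set B = (0, 0), C = (1, 0), U = (0, 1), F = (3, 2); any affine frame gives the same invariant.
1. E is the intersection of line UB and line CF ⇒ E = (0, -1)
2. K is the midpoint of UF ⇒ K = (3/2, 3/2)
2·[KFE] = -3, 2·[KCB] = -3/2
[KFE]:[KCB] = -3:-3/2 = 2

[KFE]:[KCB] = 2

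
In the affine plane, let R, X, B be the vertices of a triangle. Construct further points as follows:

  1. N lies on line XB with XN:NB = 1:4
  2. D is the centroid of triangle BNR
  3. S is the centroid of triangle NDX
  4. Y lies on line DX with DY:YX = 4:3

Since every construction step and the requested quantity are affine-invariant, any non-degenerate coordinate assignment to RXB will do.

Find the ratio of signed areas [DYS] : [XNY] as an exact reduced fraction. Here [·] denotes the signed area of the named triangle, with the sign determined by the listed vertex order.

Work in coordinates with R = (0, 0), X = (1, 0), B = (0, 1).
1. N lies on line XB with XN:NB = 1:4 ⇒ N = (4/5, 1/5)
2. D is the centroid of triangle BNR ⇒ D = (4/15, 2/5)
3. S is the centroid of triangle NDX ⇒ S = (31/45, 1/5)
4. Y lies on line DX with DY:YX = 4:3 ⇒ Y = (24/35, 6/35)
2·[DYS] = 4/315, 2·[XNY] = 1/35
[DYS]:[XNY] = 4/315:1/35 = 4/9

[DYS]:[XNY] = 4/9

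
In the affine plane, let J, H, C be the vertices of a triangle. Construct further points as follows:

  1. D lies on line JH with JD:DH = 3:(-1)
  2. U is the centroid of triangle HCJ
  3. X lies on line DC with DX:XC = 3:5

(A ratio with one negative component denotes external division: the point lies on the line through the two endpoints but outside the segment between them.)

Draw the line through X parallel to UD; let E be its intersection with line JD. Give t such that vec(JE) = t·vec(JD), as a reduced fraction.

t = 3/2

Assign J = (0, 0), H = (1, 0), C = (0, 1) — the answer is frame-independent, so this choice is without loss of generality.
1. D lies on line JH with JD:DH = 3:(-1) ⇒ D = (3/2, 0)
2. U is the centroid of triangle HCJ ⇒ U = (1/3, 1/3)
3. X lies on line DC with DX:XC = 3:5 ⇒ X = (15/16, 3/8)
through X parallel to UD: direction (7/6, -1/3); meets JD at E = (9/4, 0)
E = J + t·(D−J) with t = 3/2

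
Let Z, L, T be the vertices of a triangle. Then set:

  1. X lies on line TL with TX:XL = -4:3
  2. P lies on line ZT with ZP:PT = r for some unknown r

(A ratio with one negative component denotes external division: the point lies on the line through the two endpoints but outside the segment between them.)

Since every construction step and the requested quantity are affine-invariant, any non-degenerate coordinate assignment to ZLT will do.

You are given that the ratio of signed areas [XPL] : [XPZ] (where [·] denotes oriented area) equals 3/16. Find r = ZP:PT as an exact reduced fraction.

r = -4

Set Z = (0, 0), L = (1, 0), T = (0, 1); any affine frame gives the same invariant.
1. X lies on line TL with TX:XL = -4:3 ⇒ X = (4, -3)
2. With ZP:PT = r, write λ = r/(r+1) so P = Z + λ·(T−Z); P is affine-linear in λ
Every point depending on P is an affine combination of P and λ-independent points, so each such coordinate is linear in λ; the λ² term in each signed area is a multiple of (T−Z)×(T−Z) = 0, so 2·[XPL] and 2·[XPZ] are each linear in λ. Evaluating at λ=0 and λ=1:
  2·[XPL] = 3·λ − 3,   2·[XPZ] = 4·λ
So [XPL]:[XPZ] = (3·λ − 3) / (4·λ). Setting this equal to 3/16:
  3·λ − 3 = 3/16·(4·λ)  ⇒  λ = 4/3
Then r = λ/(1−λ) = (4/3)/(-1/3) = -4. Check: with r = -4, P = (0, 4/3) and [XPL]:[XPZ] = 3/16 as required.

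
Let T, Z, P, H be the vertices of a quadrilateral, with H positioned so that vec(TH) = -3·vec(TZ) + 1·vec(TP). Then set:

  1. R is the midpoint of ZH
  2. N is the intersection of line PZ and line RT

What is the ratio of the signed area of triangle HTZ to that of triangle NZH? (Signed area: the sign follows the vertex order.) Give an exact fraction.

Work in coordinates with T = (0, 0), Z = (1, 0), P = (0, 1), H = (-3, 1).
1. R is the midpoint of ZH ⇒ R = (-1, 1/2)
2. N is the intersection of line PZ and line RT ⇒ N = (2, -1)
2·[HTZ] = 1, 2·[NZH] = 3
[HTZ]:[NZH] = 1:3 = 1/3

[HTZ]:[NZH] = 1/3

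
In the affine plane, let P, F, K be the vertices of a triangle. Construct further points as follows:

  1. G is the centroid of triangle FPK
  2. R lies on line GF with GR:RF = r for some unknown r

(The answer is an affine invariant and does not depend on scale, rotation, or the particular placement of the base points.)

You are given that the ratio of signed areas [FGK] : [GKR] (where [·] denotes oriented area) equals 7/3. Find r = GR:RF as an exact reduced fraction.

Work in coordinates with P = (0, 0), F = (1, 0), K = (0, 1).
1. G is the centroid of triangle FPK ⇒ G = (1/3, 1/3)
2. With GR:RF = r, write λ = r/(r+1) so R = G + λ·(F−G); R is affine-linear in λ
Every point depending on R is an affine combination of R and λ-independent points, so each such coordinate is linear in λ; the λ² term in each signed area is a multiple of (F−G)×(F−G) = 0, so 2·[FGK] and 2·[GKR] are each linear in λ. Evaluating at λ=0 and λ=1:
  2·[FGK] = -1/3,   2·[GKR] = -1/3·λ
So [FGK]:[GKR] = (-1/3) / (-1/3·λ). Setting this equal to 7/3:
  -1/3 = 7/3·(-1/3·λ)  ⇒  λ = 3/7
Then r = λ/(1−λ) = (3/7)/(4/7) = 3/4. Check: with r = 3/4, R = (13/21, 4/21) and [FGK]:[GKR] = 7/3 as required.

r = 3/4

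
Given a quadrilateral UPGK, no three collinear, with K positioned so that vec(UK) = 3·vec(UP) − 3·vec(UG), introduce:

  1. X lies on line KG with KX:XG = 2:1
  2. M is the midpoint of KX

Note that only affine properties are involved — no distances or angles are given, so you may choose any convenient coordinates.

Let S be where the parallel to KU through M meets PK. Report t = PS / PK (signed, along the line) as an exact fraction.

Set U = (0, 0), P = (1, 0), G = (0, 1), K = (3, -3); any affine frame gives the same invariant.
1. X lies on line KG with KX:XG = 2:1 ⇒ X = (1, -1/3)
2. M is the midpoint of KX ⇒ M = (2, -5/3)
through M parallel to KU: direction (-3, 3); meets PK at S = (7/3, -2)
S = P + t·(K−P) with t = 2/3

t = 2/3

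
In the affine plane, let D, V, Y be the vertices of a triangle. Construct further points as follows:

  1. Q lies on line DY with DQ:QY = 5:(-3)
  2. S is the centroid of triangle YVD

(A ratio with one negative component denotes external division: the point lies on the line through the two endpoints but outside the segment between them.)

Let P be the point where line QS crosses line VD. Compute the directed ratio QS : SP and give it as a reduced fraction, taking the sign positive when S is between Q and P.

Assign D = (0, 0), V = (1, 0), Y = (0, 1) — the answer is frame-independent, so this choice is without loss of generality.
1. Q lies on line DY with DQ:QY = 5:(-3) ⇒ Q = (0, 5/2)
2. S is the centroid of triangle YVD ⇒ S = (1/3, 1/3)
line QS meets VD at P = (5/13, 0)
S = Q + t·(P−Q) with t = 13/15, so QS:SP = 13/15:2/15

QS:SP = 13/2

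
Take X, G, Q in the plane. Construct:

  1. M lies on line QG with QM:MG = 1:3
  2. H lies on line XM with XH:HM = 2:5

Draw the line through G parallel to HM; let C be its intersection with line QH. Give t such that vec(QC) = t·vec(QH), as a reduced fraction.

t = 4

Choose coordinates X = (0, 0), G = (1, 0), Q = (0, 1).
1. M lies on line QG with QM:MG = 1:3 ⇒ M = (1/4, 3/4)
2. H lies on line XM with XH:HM = 2:5 ⇒ H = (1/14, 3/14)
through G parallel to HM: direction (5/28, 15/28); meets QH at C = (2/7, -15/7)
C = Q + t·(H−Q) with t = 4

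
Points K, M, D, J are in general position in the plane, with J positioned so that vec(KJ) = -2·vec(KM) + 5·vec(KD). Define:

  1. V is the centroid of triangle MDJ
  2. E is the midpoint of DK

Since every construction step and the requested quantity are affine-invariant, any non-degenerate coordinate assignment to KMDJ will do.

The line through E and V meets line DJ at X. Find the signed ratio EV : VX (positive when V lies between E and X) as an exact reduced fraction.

Assign K = (0, 0), M = (1, 0), D = (0, 1), J = (-2, 5) — the answer is frame-independent, so this choice is without loss of generality.
1. V is the centroid of triangle MDJ ⇒ V = (-1/3, 2)
2. E is the midpoint of DK ⇒ E = (0, 1/2)
line EV meets DJ at X = (-1/5, 7/5)
V = E + t·(X−E) with t = 5/3, so EV:VX = 5/3:-2/3

EV:VX = -5/2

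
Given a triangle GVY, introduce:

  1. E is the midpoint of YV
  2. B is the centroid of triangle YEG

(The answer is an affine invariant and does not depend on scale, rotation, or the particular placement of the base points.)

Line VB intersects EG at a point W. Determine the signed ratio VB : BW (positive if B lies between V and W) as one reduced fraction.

VB:BW = -4

Work in coordinates with G = (0, 0), V = (1, 0), Y = (0, 1).
1. E is the midpoint of YV ⇒ E = (1/2, 1/2)
2. B is the centroid of triangle YEG ⇒ B = (1/6, 1/2)
line VB meets EG at W = (3/8, 3/8)
B = V + t·(W−V) with t = 4/3, so VB:BW = 4/3:-1/3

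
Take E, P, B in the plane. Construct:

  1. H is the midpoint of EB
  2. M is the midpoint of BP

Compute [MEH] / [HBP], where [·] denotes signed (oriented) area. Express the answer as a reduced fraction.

[MEH]:[HBP] = 1/2

Choose coordinates E = (0, 0), P = (1, 0), B = (0, 1).
1. H is the midpoint of EB ⇒ H = (0, 1/2)
2. M is the midpoint of BP ⇒ M = (1/2, 1/2)
2·[MEH] = -1/4, 2·[HBP] = -1/2
[MEH]:[HBP] = -1/4:-1/2 = 1/2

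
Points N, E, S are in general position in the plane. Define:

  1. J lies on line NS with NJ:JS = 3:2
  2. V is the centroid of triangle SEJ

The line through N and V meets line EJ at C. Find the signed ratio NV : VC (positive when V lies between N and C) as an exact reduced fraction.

NV:VC = -11/2

Assign N = (0, 0), E = (1, 0), S = (0, 1) — the answer is frame-independent, so this choice is without loss of generality.
1. J lies on line NS with NJ:JS = 3:2 ⇒ J = (0, 3/5)
2. V is the centroid of triangle SEJ ⇒ V = (1/3, 8/15)
line NV meets EJ at C = (3/11, 24/55)
V = N + t·(C−N) with t = 11/9, so NV:VC = 11/9:-2/9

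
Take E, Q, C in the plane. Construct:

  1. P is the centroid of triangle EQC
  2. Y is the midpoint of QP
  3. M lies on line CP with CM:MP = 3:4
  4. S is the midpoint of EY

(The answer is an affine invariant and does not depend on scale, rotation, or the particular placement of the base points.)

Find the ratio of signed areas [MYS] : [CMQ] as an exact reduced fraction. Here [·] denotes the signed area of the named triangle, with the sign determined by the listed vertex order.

[MYS]:[CMQ] = -19/12

Work in coordinates with E = (0, 0), Q = (1, 0), C = (0, 1).
1. P is the centroid of triangle EQC ⇒ P = (1/3, 1/3)
2. Y is the midpoint of QP ⇒ Y = (2/3, 1/6)
3. M lies on line CP with CM:MP = 3:4 ⇒ M = (1/7, 5/7)
4. S is the midpoint of EY ⇒ S = (1/3, 1/12)
2·[MYS] = -19/84, 2·[CMQ] = 1/7
[MYS]:[CMQ] = -19/84:1/7 = -19/12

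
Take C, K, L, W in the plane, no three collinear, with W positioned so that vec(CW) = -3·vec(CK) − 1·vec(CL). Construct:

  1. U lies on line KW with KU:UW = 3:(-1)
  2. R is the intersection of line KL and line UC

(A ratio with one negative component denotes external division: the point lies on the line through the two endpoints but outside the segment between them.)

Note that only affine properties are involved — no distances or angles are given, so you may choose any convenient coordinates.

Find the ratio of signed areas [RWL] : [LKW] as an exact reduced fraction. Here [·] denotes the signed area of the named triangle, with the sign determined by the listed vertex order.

[RWL]:[LKW] = 10/13

Set C = (0, 0), K = (1, 0), L = (0, 1), W = (-3, -1); any affine frame gives the same invariant.
1. U lies on line KW with KU:UW = 3:(-1) ⇒ U = (-5, -3/2)
2. R is the intersection of line KL and line UC ⇒ R = (10/13, 3/13)
2·[RWL] = -50/13, 2·[LKW] = -5
[RWL]:[LKW] = -50/13:-5 = 10/13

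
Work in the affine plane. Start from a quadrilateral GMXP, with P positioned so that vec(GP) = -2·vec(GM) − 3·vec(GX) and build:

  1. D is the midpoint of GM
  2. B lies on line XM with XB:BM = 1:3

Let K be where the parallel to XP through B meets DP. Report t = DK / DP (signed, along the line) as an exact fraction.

Set G = (0, 0), M = (1, 0), X = (0, 1), P = (-2, -3); any affine frame gives the same invariant.
1. D is the midpoint of GM ⇒ D = (1/2, 0)
2. B lies on line XM with XB:BM = 1:3 ⇒ B = (1/4, 3/4)
through B parallel to XP: direction (-2, -4); meets DP at K = (-17/16, -15/8)
K = D + t·(P−D) with t = 5/8

t = 5/8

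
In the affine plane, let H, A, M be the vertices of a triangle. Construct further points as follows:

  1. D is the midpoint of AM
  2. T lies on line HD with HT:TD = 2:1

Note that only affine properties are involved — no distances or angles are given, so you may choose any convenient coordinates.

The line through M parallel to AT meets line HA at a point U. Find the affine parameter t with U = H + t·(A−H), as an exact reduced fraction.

Work in coordinates with H = (0, 0), A = (1, 0), M = (0, 1).
1. D is the midpoint of AM ⇒ D = (1/2, 1/2)
2. T lies on line HD with HT:TD = 2:1 ⇒ T = (1/3, 1/3)
through M parallel to AT: direction (-2/3, 1/3); meets HA at U = (2, 0)
U = H + t·(A−H) with t = 2

t = 2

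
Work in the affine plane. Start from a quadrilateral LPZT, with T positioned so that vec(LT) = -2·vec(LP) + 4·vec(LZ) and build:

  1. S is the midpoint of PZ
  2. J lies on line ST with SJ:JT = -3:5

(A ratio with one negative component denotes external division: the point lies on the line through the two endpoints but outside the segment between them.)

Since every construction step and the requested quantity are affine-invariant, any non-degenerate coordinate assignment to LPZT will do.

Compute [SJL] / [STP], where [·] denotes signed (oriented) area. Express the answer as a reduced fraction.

[SJL]:[STP] = 9

Assign L = (0, 0), P = (1, 0), Z = (0, 1), T = (-2, 4) — the answer is frame-independent, so this choice is without loss of generality.
1. S is the midpoint of PZ ⇒ S = (1/2, 1/2)
2. J lies on line ST with SJ:JT = -3:5 ⇒ J = (17/4, -19/4)
2·[SJL] = -9/2, 2·[STP] = -1/2
[SJL]:[STP] = -9/2:-1/2 = 9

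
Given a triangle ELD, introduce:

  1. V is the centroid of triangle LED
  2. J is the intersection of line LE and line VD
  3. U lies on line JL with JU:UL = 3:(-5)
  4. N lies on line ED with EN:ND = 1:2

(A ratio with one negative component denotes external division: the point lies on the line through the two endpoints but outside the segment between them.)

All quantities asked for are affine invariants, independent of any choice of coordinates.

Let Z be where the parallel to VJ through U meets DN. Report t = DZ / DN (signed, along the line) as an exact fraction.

Work in coordinates with E = (0, 0), L = (1, 0), D = (0, 1).
1. V is the centroid of triangle LED ⇒ V = (1/3, 1/3)
2. J is the intersection of line LE and line VD ⇒ J = (1/2, 0)
3. U lies on line JL with JU:UL = 3:(-5) ⇒ U = (-1/4, 0)
4. N lies on line ED with EN:ND = 1:2 ⇒ N = (0, 1/3)
through U parallel to VJ: direction (1/6, -1/3); meets DN at Z = (0, -1/2)
Z = D + t·(N−D) with t = 9/4

t = 9/4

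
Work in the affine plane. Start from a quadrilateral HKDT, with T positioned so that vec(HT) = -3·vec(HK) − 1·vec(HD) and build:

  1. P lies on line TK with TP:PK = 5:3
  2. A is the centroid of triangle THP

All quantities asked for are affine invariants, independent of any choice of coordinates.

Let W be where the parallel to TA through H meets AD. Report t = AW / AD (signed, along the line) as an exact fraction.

t = 5/49

Choose coordinates H = (0, 0), K = (1, 0), D = (0, 1), T = (-3, -1).
1. P lies on line TK with TP:PK = 5:3 ⇒ P = (-1/2, -3/8)
2. A is the centroid of triangle THP ⇒ A = (-7/6, -11/24)
through H parallel to TA: direction (11/6, 13/24); meets AD at W = (-22/21, -13/42)
W = A + t·(D−A) with t = 5/49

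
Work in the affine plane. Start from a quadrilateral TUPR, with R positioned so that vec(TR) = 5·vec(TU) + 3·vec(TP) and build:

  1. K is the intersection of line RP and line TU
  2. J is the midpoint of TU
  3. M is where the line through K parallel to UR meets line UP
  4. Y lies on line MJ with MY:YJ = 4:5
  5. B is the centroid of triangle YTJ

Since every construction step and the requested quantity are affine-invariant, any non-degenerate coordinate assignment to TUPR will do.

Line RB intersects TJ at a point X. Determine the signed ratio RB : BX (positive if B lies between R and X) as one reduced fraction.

RB:BX = 49/5

Choose coordinates T = (0, 0), U = (1, 0), P = (0, 1), R = (5, 3).
1. K is the intersection of line RP and line TU ⇒ K = (-5/2, 0)
2. J is the midpoint of TU ⇒ J = (1/2, 0)
3. M is where the line through K parallel to UR meets line UP ⇒ M = (-1/2, 3/2)
4. Y lies on line MJ with MY:YJ = 4:5 ⇒ Y = (-1/18, 5/6)
5. B is the centroid of triangle YTJ ⇒ B = (4/27, 5/18)
line RB meets TJ at X = (-17/49, 0)
B = R + t·(X−R) with t = 49/54, so RB:BX = 49/54:5/54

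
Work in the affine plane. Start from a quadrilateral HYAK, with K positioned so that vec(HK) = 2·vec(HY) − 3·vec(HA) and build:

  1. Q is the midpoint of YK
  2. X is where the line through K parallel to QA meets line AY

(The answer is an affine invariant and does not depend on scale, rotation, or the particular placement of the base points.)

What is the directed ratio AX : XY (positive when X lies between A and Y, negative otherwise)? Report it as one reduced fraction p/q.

AX:XY = -1/2

Assign H = (0, 0), Y = (1, 0), A = (0, 1), K = (2, -3) — the answer is frame-independent, so this choice is without loss of generality.
1. Q is the midpoint of YK ⇒ Q = (3/2, -3/2)
2. X is where the line through K parallel to QA meets line AY ⇒ X = (-1, 2)
X = A + t·(Y−A) with t = -1, so AX:XY = t:(1−t) = -1:2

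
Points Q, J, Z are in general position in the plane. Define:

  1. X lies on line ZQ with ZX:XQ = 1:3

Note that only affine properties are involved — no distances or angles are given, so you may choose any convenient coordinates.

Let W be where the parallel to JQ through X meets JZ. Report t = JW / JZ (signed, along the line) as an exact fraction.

t = 3/4

Set Q = (0, 0), J = (1, 0), Z = (0, 1); any affine frame gives the same invariant.
1. X lies on line ZQ with ZX:XQ = 1:3 ⇒ X = (0, 3/4)
through X parallel to JQ: direction (-1, 0); meets JZ at W = (1/4, 3/4)
W = J + t·(Z−J) with t = 3/4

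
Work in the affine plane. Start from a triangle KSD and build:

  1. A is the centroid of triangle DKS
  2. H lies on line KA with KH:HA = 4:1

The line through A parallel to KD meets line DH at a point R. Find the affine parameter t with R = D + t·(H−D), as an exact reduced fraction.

t = 5/4

Choose coordinates K = (0, 0), S = (1, 0), D = (0, 1).
1. A is the centroid of triangle DKS ⇒ A = (1/3, 1/3)
2. H lies on line KA with KH:HA = 4:1 ⇒ H = (4/15, 4/15)
through A parallel to KD: direction (0, 1); meets DH at R = (1/3, 1/12)
R = D + t·(H−D) with t = 5/4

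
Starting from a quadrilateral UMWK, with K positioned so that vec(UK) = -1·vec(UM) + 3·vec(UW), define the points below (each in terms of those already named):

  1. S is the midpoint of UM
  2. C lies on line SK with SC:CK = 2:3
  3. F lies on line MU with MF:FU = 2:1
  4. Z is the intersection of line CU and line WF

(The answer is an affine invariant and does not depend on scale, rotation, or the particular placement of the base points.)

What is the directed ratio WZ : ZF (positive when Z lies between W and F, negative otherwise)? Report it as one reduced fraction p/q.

WZ:ZF = -1/4

Set U = (0, 0), M = (1, 0), W = (0, 1), K = (-1, 3); any affine frame gives the same invariant.
1. S is the midpoint of UM ⇒ S = (1/2, 0)
2. C lies on line SK with SC:CK = 2:3 ⇒ C = (-1/10, 6/5)
3. F lies on line MU with MF:FU = 2:1 ⇒ F = (1/3, 0)
4. Z is the intersection of line CU and line WF ⇒ Z = (-1/9, 4/3)
Z = W + t·(F−W) with t = -1/3, so WZ:ZF = t:(1−t) = -1/3:4/3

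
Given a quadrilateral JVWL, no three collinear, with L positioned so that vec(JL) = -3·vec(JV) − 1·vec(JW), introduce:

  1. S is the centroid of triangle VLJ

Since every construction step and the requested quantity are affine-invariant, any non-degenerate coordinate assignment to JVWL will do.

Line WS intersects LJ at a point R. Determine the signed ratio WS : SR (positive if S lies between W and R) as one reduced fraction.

WS:SR = -10

Work in coordinates with J = (0, 0), V = (1, 0), W = (0, 1), L = (-3, -1).
1. S is the centroid of triangle VLJ ⇒ S = (-2/3, -1/3)
line WS meets LJ at R = (-3/5, -1/5)
S = W + t·(R−W) with t = 10/9, so WS:SR = 10/9:-1/9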